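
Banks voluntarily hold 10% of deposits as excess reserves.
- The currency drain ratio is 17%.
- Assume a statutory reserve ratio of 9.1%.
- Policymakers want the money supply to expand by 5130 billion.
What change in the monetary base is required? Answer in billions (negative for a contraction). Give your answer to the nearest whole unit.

The money multiplier is m = (1 + c) / (rr + e + c) = (1 + 0.17) / (0.091 + 0.1 + 0.17) ≈ 3.24100.
ΔMB = ΔM / m = (+5130) / 3.24100 ≈ 1582.8448 billion.

1583 billion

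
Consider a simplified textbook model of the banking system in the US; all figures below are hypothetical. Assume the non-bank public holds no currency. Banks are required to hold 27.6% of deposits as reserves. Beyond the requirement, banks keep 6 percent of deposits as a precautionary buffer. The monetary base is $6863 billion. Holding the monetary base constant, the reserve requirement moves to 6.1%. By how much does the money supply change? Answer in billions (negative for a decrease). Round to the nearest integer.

$36293 billion

Initially m₁ = 1 / (0.276 + 0.06) ≈ 2.97619, so M₁ = 2.97619 × 6863 ≈ 20425.592 billion.
After the change m₂ = 1 / (0.061 + 0.06) ≈ 8.26446, so M₂ = 8.26446 × 6863 ≈ 56718.989 billion.
ΔM = M₂ − M₁ = 56718.989 − 20425.592 = 36293.397 billion.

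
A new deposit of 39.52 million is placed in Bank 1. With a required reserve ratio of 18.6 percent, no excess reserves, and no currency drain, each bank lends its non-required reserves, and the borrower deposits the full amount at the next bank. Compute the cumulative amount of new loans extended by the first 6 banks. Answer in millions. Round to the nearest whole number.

123 million

Bank i lends (1 − rr)^i of the original deposit: Bank 1 lends 39.52·0.8140 ≈ 32.1693, Bank 2 lends 39.52·0.8140² ≈ 26.1858, and so on.
Summing a geometric series: total = 39.52·[0.8140·(1 − 0.8140^6) / (1 − 0.8140)] ≈ 122.6407 million.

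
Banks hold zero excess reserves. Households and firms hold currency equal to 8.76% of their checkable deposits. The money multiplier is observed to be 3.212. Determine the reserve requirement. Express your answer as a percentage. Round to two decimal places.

25.10%

Using m = 3.212. Since m = (1 + c)/(c + rr + e), the denominator satisfies c + rr + e = (1 + c)/m = (1 + 0.0876) / 3.212 ≈ 0.338605.
With c = 0.0876 and e = 0, the reserve requirement is 0.338605 − 0.0876 − 0 = 0.251005.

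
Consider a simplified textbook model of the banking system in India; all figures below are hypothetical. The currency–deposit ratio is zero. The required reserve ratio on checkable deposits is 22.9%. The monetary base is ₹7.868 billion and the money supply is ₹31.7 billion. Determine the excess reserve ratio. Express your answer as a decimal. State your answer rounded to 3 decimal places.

Using m = M/MB = 31.7/7.868 ≈ 4.028978. Since m = (1 + c)/(c + rr + e), the denominator satisfies c + rr + e = (1 + c)/m = (1 + 0) / 4.028978 ≈ 0.248202.
With c = 0 and rr = 0.229, the excess reserve ratio is 0.248202 − 0 − 0.229 = 0.019202.

0.019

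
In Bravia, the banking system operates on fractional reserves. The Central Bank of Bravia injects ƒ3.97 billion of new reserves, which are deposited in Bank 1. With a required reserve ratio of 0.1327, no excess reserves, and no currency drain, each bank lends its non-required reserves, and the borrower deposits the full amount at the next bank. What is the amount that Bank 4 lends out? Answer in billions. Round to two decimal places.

Each bank lends a fraction (1 − rr) = 0.8673 of the deposit it receives, so Bank 4 receives 3.97·0.8673^3 and lends 3.97·0.8673^4 ≈ 2.2463 billion.

ƒ2.25 billion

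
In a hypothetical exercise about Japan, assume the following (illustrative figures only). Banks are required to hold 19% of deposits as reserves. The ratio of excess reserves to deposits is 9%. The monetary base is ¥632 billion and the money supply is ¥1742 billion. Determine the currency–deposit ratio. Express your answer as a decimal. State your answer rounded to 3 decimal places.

Using m = M/MB = 1742/632 ≈ 2.756329. From m = (1 + c)/(c + rr + e), rearranging gives 1 + c = m·(c + rr + e), so c·(1 − m) = m·(rr + e) − 1.
Hence c = [m·(rr + e) − 1]/(1 − m) = [2.756329 × (0.19 + 0.09) − 1] / (1 − 2.756329) ≈ 0.129946.

0.130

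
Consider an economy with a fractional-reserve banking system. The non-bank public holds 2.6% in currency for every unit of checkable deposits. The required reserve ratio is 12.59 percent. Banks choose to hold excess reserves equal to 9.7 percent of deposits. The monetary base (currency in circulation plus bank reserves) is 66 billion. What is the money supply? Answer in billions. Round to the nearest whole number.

272 billion

The money multiplier is m = (1 + c) / (rr + e + c) = (1 + 0.026) / (0.1259 + 0.097 + 0.026) ≈ 4.1221.
So M = m × MB = 4.1221 × 66 = 272.0586 billion.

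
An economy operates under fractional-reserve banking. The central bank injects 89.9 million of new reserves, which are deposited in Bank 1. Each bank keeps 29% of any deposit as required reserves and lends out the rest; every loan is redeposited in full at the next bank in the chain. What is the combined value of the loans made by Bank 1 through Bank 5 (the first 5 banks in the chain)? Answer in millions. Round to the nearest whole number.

Bank i lends (1 − rr)^i of the original deposit: Bank 1 lends 89.9·0.7100 = 63.8290, Bank 2 lends 89.9·0.7100² ≈ 45.3186, and so on.
Summing a geometric series: total = 89.9·[0.7100·(1 − 0.7100^5) / (1 − 0.7100)] ≈ 180.3889 million.

180 million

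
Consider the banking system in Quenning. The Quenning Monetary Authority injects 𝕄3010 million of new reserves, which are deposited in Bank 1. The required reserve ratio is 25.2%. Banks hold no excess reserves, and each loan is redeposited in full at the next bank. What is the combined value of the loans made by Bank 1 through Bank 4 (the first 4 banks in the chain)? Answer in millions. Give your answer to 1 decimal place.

𝕄6137.6 million

Bank i lends (1 − rr)^i of the original deposit: Bank 1 lends 3010·0.7480 = 2251.4800, Bank 2 lends 3010·0.7480² ≈ 1684.1070, and so on.
Summing a geometric series: total = 3010·[0.7480·(1 − 0.7480^4) / (1 − 0.7480)] ≈ 6137.5637 million.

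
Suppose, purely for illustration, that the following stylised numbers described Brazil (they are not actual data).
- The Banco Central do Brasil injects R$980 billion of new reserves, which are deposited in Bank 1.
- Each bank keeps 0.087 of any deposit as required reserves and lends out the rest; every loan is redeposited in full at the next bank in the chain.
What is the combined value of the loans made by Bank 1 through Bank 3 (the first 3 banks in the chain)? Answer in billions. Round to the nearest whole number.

Bank i lends (1 − rr)^i of the original deposit: Bank 1 lends 980·0.9130 = 894.7400, Bank 2 lends 980·0.9130² ≈ 816.8976, and so on.
Summing a geometric series: total = 980·[0.9130·(1 − 0.9130^3) / (1 − 0.9130)] ≈ 2457.4651 billion.

R$2457 billion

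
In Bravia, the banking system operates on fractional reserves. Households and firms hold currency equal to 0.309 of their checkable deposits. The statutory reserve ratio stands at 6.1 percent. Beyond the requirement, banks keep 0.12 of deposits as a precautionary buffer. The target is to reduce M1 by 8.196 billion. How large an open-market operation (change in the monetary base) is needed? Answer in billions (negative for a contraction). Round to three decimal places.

The money multiplier is m = (1 + c) / (rr + e + c) = (1 + 0.309) / (0.061 + 0.12 + 0.309) ≈ 2.67143.
ΔMB = ΔM / m = (−8.196) / 2.67143 ≈ -3.068 billion.

-3.068 billion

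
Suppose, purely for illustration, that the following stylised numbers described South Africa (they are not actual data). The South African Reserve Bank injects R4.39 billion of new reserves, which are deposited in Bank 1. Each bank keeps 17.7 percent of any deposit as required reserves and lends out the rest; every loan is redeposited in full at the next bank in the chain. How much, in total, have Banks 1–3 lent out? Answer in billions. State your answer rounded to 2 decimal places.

Bank i lends (1 − rr)^i of the original deposit: Bank 1 lends 4.39·0.8230 ≈ 3.6130, Bank 2 lends 4.39·0.8230² ≈ 2.9735, and so on.
Summing a geometric series: total = 4.39·[0.8230·(1 − 0.8230^3) / (1 − 0.8230)] ≈ 9.0336 billion.

R9.03 billion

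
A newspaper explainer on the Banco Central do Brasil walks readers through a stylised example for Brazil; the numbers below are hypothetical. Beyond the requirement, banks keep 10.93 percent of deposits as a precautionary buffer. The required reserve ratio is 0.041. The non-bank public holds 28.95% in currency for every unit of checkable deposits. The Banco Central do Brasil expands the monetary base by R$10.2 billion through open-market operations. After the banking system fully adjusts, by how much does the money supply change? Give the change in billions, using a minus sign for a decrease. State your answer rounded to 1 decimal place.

The money multiplier is m = (1 + c) / (rr + e + c) = (1 + 0.2895) / (0.041 + 0.1093 + 0.2895) ≈ 2.9320.
The purchase adds 10.2 billion of base, so ΔM = m × ΔMB = 2.9320 × (+10.2) = 29.9064 billion.

R$29.9 billion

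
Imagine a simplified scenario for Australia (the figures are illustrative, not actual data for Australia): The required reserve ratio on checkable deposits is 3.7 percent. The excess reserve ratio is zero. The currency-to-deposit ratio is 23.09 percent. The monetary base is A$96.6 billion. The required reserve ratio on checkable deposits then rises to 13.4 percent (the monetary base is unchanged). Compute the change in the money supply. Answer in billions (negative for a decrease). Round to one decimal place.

Initially m₁ = (1 + 0.2309) / (0.037 + 0.2309) ≈ 4.5946, so M₁ = 4.5946 × 96.6 ≈ 443.8384 billion.
After the change m₂ = (1 + 0.2309) / (0.134 + 0.2309) ≈ 3.3733, so M₂ = 3.3733 × 96.6 ≈ 325.8608 billion.
ΔM = M₂ − M₁ = 325.8608 − 443.8384 = -117.9776 billion.

-118.0 billion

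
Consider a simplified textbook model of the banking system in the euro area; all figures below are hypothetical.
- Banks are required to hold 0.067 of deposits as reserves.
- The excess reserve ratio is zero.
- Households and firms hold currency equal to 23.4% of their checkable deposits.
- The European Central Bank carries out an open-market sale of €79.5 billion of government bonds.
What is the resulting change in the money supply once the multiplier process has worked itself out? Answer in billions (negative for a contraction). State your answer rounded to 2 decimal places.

-325.92 billion

The money multiplier is m = (1 + c) / (rr + c) = (1 + 0.234) / (0.067 + 0.234) ≈ 4.09967.
The sale removes 79.5 billion of base, so ΔM = m × ΔMB = 4.09967 × (−79.5) ≈ -325.9238 billion.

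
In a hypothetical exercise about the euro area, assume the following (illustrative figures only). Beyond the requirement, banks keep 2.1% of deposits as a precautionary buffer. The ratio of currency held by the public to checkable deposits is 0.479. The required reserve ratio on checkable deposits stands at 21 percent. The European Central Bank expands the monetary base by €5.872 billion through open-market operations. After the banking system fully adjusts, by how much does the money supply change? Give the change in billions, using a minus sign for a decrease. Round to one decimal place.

The money multiplier is m = (1 + c) / (rr + e + c) = (1 + 0.479) / (0.21 + 0.021 + 0.479) ≈ 2.0831.
The purchase adds 5.872 billion of base, so ΔM = m × ΔMB = 2.0831 × (+5.872) ≈ 12.232 billion.

€12.2 billion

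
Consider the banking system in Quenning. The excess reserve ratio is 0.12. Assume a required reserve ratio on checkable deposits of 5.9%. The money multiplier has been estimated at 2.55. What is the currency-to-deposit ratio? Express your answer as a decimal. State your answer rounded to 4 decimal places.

Using m = 2.55. From m = (1 + c)/(c + rr + e), rearranging gives 1 + c = m·(c + rr + e), so c·(1 − m) = m·(rr + e) − 1.
Hence c = [m·(rr + e) − 1]/(1 − m) = [2.55 × (0.059 + 0.12) − 1] / (1 − 2.55) ≈ 0.350677.

0.3507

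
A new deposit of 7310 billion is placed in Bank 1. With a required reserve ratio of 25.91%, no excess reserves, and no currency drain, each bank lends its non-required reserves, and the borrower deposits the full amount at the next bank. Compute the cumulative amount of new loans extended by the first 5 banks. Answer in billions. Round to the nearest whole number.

Bank i lends (1 − rr)^i of the original deposit: Bank 1 lends 7310·0.7409 = 5415.9790, Bank 2 lends 7310·0.7409² ≈ 4012.6988, and so on.
Summing a geometric series: total = 7310·[0.7409·(1 − 0.7409^5) / (1 − 0.7409)] ≈ 16236.3704 billion.

16236 billion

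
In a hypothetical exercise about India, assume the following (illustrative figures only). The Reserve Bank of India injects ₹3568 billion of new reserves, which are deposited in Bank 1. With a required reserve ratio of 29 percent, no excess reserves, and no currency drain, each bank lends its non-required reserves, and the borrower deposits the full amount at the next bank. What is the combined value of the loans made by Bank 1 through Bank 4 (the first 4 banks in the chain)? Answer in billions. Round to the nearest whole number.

₹6516 billion

Bank i lends (1 − rr)^i of the original deposit: Bank 1 lends 3568·0.7100 = 2533.2800, Bank 2 lends 3568·0.7100² = 1798.6288, and so on.
Summing a geometric series: total = 3568·[0.7100·(1 − 0.7100^4) / (1 − 0.7100)] ≈ 6515.6240 billion.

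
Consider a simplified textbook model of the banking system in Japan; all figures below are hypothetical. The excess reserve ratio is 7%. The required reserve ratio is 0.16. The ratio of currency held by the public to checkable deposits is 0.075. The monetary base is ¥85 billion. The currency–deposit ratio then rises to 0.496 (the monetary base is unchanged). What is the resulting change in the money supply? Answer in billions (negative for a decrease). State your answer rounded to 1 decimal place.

-124.4 billion

Initially m₁ = (1 + 0.075) / (0.16 + 0.07 + 0.075) ≈ 3.5246, so M₁ = 3.5246 × 85 = 299.591 billion.
After the change m₂ = (1 + 0.496) / (0.16 + 0.07 + 0.496) ≈ 2.0606, so M₂ = 2.0606 × 85 = 175.151 billion.
ΔM = M₂ − M₁ = 175.151 − 299.591 = -124.44 billion.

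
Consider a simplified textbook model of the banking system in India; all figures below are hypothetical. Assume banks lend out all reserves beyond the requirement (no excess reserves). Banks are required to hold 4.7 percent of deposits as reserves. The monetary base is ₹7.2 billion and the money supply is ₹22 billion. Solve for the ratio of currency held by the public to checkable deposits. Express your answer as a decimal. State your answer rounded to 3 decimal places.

Using m = M/MB = 22/7.2 ≈ 3.055556. From m = (1 + c)/(c + rr + e), rearranging gives 1 + c = m·(c + rr + e), so c·(1 − m) = m·(rr + e) − 1.
Hence c = [m·(rr + e) − 1]/(1 − m) = [3.055556 × (0.047 + 0) − 1] / (1 − 3.055556) ≈ 0.416622.

0.417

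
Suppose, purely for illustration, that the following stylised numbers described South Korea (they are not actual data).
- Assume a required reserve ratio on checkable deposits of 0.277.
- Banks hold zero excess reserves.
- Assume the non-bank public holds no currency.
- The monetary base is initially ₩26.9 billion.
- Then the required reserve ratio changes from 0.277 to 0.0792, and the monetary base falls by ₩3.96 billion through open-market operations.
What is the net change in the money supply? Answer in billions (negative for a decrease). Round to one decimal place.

Before: m₁ = 1 / (0.277) ≈ 3.6101, MB₁ = 26.9, so M₁ = 3.6101 × 26.9 ≈ 97.1117 billion.
After: m₂ = 1 / (0.0792) ≈ 12.6263, MB₂ = 26.9 − 3.96 = 22.94, so M₂ = 12.6263 × 22.94 ≈ 289.6473 billion.
ΔM = M₂ − M₁ = 289.6473 − 97.1117 = 192.5356 billion.

₩192.5 billion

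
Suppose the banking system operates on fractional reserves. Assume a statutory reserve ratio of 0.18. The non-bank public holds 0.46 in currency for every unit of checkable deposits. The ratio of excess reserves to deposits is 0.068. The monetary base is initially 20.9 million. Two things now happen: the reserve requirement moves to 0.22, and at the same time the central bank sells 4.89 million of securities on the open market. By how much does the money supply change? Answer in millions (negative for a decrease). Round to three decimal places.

Before: m₁ = (1 + 0.46) / (0.18 + 0.068 + 0.46) ≈ 2.062147, MB₁ = 20.9, so M₁ = 2.062147 × 20.9 ≈ 43.0989 million.
After: m₂ = (1 + 0.46) / (0.22 + 0.068 + 0.46) ≈ 1.951872, MB₂ = 20.9 − 4.89 = 16.01, so M₂ = 1.951872 × 16.01 ≈ 31.2495 million.
ΔM = M₂ − M₁ = 31.2495 − 43.0989 = -11.8494 million.

-11.849 million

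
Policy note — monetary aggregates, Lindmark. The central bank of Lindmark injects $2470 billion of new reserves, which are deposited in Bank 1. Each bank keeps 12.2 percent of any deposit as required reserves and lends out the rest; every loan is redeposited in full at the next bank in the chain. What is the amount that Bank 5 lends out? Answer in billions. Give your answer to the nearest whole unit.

$1289 billion

Each bank lends a fraction (1 − rr) = 0.8780 of the deposit it receives, so Bank 5 receives 2470·0.8780^4 and lends 2470·0.8780^5 ≈ 1288.7525 billion.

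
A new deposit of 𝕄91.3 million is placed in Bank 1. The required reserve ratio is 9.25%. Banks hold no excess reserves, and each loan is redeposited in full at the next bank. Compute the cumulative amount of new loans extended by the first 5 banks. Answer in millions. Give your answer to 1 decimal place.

𝕄344.4 million

Bank i lends (1 − rr)^i of the original deposit: Bank 1 lends 91.3·0.9075 ≈ 82.8547, Bank 2 lends 91.3·0.9075² ≈ 75.1907, and so on.
Summing a geometric series: total = 91.3·[0.9075·(1 − 0.9075^5) / (1 − 0.9075)] ≈ 344.4006 million.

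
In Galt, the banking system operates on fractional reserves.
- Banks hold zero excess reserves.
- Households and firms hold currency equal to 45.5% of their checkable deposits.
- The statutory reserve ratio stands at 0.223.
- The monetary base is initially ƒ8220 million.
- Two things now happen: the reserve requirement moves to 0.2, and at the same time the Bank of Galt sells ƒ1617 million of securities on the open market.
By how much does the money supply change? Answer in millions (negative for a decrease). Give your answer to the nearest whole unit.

-2973 million

Before: m₁ = (1 + 0.455) / (0.223 + 0.455) ≈ 2.14602, MB₁ = 8220, so M₁ = 2.14602 × 8220 = 17640.2844 million.
After: m₂ = (1 + 0.455) / (0.2 + 0.455) ≈ 2.22137, MB₂ = 8220 − 1617 = 6603, so M₂ = 2.22137 × 6603 ≈ 14667.7061 million.
ΔM = M₂ − M₁ = 14667.7061 − 17640.2844 = -2972.5783 million.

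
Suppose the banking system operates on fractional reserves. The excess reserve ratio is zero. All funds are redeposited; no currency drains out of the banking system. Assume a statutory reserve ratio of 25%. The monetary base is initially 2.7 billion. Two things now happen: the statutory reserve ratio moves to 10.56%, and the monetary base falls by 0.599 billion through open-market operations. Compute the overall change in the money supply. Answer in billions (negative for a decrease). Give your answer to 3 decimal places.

9.096 billion

Before: m₁ = 1 / (0.25) = 4, MB₁ = 2.7, so M₁ = 4 × 2.7 = 10.8 billion.
After: m₂ = 1 / (0.1056) ≈ 9.46970, MB₂ = 2.7 − 0.599 = 2.101, so M₂ = 9.46970 × 2.101 ≈ 19.8958 billion.
ΔM = M₂ − M₁ = 19.8958 − 10.8 = 9.0958 billion.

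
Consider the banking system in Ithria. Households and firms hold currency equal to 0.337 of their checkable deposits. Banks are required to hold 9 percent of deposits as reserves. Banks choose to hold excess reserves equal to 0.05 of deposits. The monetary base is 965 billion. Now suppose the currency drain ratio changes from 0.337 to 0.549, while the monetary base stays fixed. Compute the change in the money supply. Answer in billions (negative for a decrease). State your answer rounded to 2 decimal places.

-535.33 billion

Initially m₁ = (1 + 0.337) / (0.09 + 0.05 + 0.337) ≈ 2.802935, so M₁ = 2.802935 × 965 ≈ 2704.8323 billion.
After the change m₂ = (1 + 0.549) / (0.09 + 0.05 + 0.549) ≈ 2.248186, so M₂ = 2.248186 × 965 ≈ 2169.4995 billion.
ΔM = M₂ − M₁ = 2169.4995 − 2704.8323 = -535.3328 billion.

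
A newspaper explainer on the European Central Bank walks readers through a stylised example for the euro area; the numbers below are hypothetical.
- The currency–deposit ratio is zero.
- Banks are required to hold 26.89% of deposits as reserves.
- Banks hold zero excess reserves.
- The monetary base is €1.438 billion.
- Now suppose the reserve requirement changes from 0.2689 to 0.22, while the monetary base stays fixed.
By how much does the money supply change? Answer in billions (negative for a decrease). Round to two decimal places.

€1.19 billion

Initially m₁ = 1 / (0.2689) ≈ 3.7189, so M₁ = 3.7189 × 1.438 ≈ 5.3478 billion.
After the change m₂ = 1 / (0.22) ≈ 4.5455, so M₂ = 4.5455 × 1.438 ≈ 6.5364 billion.
ΔM = M₂ − M₁ = 6.5364 − 5.3478 = 1.1886 billion.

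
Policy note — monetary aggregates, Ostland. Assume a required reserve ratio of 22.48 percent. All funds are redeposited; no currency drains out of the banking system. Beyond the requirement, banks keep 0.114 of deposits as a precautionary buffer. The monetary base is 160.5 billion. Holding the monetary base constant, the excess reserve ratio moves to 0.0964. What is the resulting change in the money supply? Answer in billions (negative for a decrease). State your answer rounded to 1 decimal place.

26.0 billion

Initially m₁ = 1 / (0.2248 + 0.114) ≈ 2.95159, so M₁ = 2.95159 × 160.5 ≈ 473.7302 billion.
After the change m₂ = 1 / (0.2248 + 0.0964) ≈ 3.11333, so M₂ = 3.11333 × 160.5 ≈ 499.6895 billion.
ΔM = M₂ − M₁ = 499.6895 − 473.7302 = 25.9593 billion.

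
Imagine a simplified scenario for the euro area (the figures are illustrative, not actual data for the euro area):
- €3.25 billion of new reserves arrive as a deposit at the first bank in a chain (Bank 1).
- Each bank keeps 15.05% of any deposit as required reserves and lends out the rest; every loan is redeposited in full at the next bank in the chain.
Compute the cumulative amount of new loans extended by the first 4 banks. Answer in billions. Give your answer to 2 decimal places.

Bank i lends (1 − rr)^i of the original deposit: Bank 1 lends 3.25·0.8495 ≈ 2.7609, Bank 2 lends 3.25·0.8495² ≈ 2.3454, and so on.
Summing a geometric series: total = 3.25·[0.8495·(1 − 0.8495^4) / (1 − 0.8495)] ≈ 8.7912 billion.

€8.79 billion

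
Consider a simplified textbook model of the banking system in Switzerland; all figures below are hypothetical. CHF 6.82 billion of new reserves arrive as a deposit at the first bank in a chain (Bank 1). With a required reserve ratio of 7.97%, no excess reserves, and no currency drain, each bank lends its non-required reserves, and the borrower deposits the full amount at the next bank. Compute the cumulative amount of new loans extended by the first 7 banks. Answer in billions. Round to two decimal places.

Bank i lends (1 − rr)^i of the original deposit: Bank 1 lends 6.82·0.9203 ≈ 6.2764, Bank 2 lends 6.82·0.9203² ≈ 5.7762, and so on.
Summing a geometric series: total = 6.82·[0.9203·(1 − 0.9203^7) / (1 − 0.9203)] ≈ 34.7196 billion.

CHF 34.72 billion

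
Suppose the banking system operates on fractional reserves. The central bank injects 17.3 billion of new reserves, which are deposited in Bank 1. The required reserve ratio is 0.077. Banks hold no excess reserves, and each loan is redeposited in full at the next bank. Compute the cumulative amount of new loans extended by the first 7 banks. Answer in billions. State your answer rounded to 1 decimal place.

89.0 billion

Bank i lends (1 − rr)^i of the original deposit: Bank 1 lends 17.3·0.9230 = 15.9679, Bank 2 lends 17.3·0.9230² ≈ 14.7384, and so on.
Summing a geometric series: total = 17.3·[0.9230·(1 − 0.9230^7) / (1 − 0.9230)] ≈ 89.0251 billion.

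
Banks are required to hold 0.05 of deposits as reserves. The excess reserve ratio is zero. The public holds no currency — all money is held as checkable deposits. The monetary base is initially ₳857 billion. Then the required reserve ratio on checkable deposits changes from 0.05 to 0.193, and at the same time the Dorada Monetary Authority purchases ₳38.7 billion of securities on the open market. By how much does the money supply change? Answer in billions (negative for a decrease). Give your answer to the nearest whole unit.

Before: m₁ = 1 / (0.05) = 20, MB₁ = 857, so M₁ = 20 × 857 = 17140 billion.
After: m₂ = 1 / (0.193) ≈ 5.1813, MB₂ = 857 + 38.7 = 895.7, so M₂ = 5.1813 × 895.7 ≈ 4640.8904 billion.
ΔM = M₂ − M₁ = 4640.8904 − 17140 = -12499.1096 billion.

-12499 billion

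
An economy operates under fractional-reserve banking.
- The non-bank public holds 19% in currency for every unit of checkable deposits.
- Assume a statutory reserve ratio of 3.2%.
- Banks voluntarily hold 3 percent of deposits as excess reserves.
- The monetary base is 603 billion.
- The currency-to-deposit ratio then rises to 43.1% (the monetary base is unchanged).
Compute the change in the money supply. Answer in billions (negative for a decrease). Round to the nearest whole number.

Initially m₁ = (1 + 0.19) / (0.032 + 0.03 + 0.19) ≈ 4.7222, so M₁ = 4.7222 × 603 = 2847.4866 billion.
After the change m₂ = (1 + 0.431) / (0.032 + 0.03 + 0.431) ≈ 2.9026, so M₂ = 2.9026 × 603 = 1750.2678 billion.
ΔM = M₂ − M₁ = 1750.2678 − 2847.4866 = -1097.2188 billion.

-1097 billion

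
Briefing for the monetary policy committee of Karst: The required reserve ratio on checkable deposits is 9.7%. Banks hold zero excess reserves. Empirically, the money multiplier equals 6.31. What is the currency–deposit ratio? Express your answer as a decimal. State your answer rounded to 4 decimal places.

Using m = 6.31. From m = (1 + c)/(c + rr + e), rearranging gives 1 + c = m·(c + rr + e), so c·(1 − m) = m·(rr + e) − 1.
Hence c = [m·(rr + e) − 1]/(1 − m) = [6.31 × (0.097 + 0) − 1] / (1 − 6.31) ≈ 0.073056.

0.0731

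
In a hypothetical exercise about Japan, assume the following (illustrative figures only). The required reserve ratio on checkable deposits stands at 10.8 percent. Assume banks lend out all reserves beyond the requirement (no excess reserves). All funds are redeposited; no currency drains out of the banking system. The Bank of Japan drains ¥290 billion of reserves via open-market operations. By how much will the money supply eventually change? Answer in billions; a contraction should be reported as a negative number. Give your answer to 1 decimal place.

The simple money multiplier is m = 1/rr = 1/0.108 ≈ 9.25926.
An open-market sale reduces the monetary base by 290 billion, so ΔM = m × ΔMB = 9.25926 × (−290) = -2685.1854 billion.

-2685.2 billion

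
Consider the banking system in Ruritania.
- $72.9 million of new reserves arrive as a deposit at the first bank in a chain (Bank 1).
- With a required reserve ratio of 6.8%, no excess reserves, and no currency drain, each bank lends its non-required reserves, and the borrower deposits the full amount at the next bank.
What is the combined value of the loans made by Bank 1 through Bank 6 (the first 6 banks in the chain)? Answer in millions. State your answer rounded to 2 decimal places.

$344.33 million

Bank i lends (1 − rr)^i of the original deposit: Bank 1 lends 72.9·0.9320 = 67.9428, Bank 2 lends 72.9·0.9320² ≈ 63.3227, and so on.
Summing a geometric series: total = 72.9·[0.9320·(1 − 0.9320^6) / (1 − 0.9320)] ≈ 344.3267 million.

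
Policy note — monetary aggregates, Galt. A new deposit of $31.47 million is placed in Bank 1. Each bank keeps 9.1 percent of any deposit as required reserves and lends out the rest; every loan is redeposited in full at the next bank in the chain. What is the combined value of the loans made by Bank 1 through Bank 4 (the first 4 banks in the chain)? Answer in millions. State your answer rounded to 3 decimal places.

Bank i lends (1 − rr)^i of the original deposit: Bank 1 lends 31.47·0.9090 ≈ 28.6062, Bank 2 lends 31.47·0.9090² ≈ 26.0031, and so on.
Summing a geometric series: total = 31.47·[0.9090·(1 − 0.9090^4) / (1 − 0.9090)] ≈ 99.7319 million.

$99.732 million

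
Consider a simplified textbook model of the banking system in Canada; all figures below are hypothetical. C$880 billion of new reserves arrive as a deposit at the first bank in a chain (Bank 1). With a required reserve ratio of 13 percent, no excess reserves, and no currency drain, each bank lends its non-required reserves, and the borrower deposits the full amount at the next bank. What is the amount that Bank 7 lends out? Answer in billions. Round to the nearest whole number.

C$332 billion

Each bank lends a fraction (1 − rr) = 0.8700 of the deposit it receives, so Bank 7 receives 880·0.8700^6 and lends 880·0.8700^7 ≈ 331.9842 billion.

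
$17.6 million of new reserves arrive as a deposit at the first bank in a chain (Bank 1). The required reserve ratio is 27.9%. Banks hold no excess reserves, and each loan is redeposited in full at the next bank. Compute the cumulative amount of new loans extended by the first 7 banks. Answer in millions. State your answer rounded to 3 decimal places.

Bank i lends (1 − rr)^i of the original deposit: Bank 1 lends 17.6·0.7210 = 12.6896, Bank 2 lends 17.6·0.7210² ≈ 9.1492, and so on.
Summing a geometric series: total = 17.6·[0.7210·(1 − 0.7210^7) / (1 − 0.7210)] ≈ 40.8757 million.

$40.876 million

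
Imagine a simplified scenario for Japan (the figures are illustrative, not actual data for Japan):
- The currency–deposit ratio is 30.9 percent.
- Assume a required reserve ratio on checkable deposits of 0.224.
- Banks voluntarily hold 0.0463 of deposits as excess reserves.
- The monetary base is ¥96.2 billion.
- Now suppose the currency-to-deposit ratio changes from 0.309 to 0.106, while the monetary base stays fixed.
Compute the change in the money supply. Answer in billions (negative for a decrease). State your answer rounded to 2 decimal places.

Initially m₁ = (1 + 0.309) / (0.224 + 0.0463 + 0.309) ≈ 2.25962, so M₁ = 2.25962 × 96.2 ≈ 217.3754 billion.
After the change m₂ = (1 + 0.106) / (0.224 + 0.0463 + 0.106) ≈ 2.93914, so M₂ = 2.93914 × 96.2 ≈ 282.7453 billion.
ΔM = M₂ − M₁ = 282.7453 − 217.3754 = 65.3699 billion.

¥65.37 billion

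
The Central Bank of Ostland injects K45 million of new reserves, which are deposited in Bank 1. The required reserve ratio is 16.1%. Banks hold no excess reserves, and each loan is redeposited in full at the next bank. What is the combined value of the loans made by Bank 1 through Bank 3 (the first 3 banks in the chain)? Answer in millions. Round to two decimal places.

Bank i lends (1 − rr)^i of the original deposit: Bank 1 lends 45·0.8390 = 37.7550, Bank 2 lends 45·0.8390² ≈ 31.6764, and so on.
Summing a geometric series: total = 45·[0.8390·(1 − 0.8390^3) / (1 − 0.8390)] ≈ 96.0080 million.

K96.01 million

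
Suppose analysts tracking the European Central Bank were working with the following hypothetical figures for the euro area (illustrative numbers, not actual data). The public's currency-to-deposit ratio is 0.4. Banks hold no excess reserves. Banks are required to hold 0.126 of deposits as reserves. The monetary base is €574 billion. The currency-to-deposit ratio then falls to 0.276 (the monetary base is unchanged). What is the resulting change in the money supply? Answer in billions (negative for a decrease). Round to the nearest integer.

€294 billion

Initially m₁ = (1 + 0.4) / (0.126 + 0.4) ≈ 2.6616, so M₁ = 2.6616 × 574 = 1527.7584 billion.
After the change m₂ = (1 + 0.276) / (0.126 + 0.276) ≈ 3.1741, so M₂ = 3.1741 × 574 = 1821.9334 billion.
ΔM = M₂ − M₁ = 1821.9334 − 1527.7584 = 294.175 billion.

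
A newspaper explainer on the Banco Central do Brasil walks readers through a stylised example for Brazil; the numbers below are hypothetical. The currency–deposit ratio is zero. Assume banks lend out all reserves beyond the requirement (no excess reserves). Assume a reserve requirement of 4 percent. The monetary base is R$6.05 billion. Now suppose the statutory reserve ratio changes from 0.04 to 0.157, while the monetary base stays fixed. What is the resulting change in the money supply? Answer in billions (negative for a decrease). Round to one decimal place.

-112.7 billion

Initially m₁ = 1 / (0.04) = 25, so M₁ = 25 × 6.05 = 151.25 billion.
After the change m₂ = 1 / (0.157) ≈ 6.3694, so M₂ = 6.3694 × 6.05 ≈ 38.5349 billion.
ΔM = M₂ − M₁ = 38.5349 − 151.25 = -112.7151 billion.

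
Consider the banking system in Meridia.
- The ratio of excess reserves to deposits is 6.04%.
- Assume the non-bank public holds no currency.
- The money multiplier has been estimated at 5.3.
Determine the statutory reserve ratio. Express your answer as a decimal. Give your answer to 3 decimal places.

Using m = 5.3. Since m = (1 + c)/(c + rr + e), the denominator satisfies c + rr + e = (1 + c)/m = (1 + 0) / 5.3 ≈ 0.188679.
With c = 0 and e = 0.0604, the statutory reserve ratio is 0.188679 − 0 − 0.0604 = 0.128279.

0.128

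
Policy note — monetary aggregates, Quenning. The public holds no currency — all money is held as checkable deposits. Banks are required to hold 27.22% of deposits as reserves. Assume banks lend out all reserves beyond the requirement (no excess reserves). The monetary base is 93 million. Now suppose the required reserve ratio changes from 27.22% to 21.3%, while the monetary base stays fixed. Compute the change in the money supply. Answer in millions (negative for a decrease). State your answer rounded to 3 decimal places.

Initially m₁ = 1 / (0.2722) ≈ 3.673769, so M₁ = 3.673769 × 93 ≈ 341.6605 million.
After the change m₂ = 1 / (0.213) ≈ 4.694836, so M₂ = 4.694836 × 93 ≈ 436.6197 million.
ΔM = M₂ − M₁ = 436.6197 − 341.6605 = 94.9592 million.

94.959 million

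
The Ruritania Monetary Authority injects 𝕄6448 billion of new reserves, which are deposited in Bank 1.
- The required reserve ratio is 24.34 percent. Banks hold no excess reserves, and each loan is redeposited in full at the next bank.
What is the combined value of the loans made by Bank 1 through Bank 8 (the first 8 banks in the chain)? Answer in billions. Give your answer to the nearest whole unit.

𝕄17891 billion

Bank i lends (1 − rr)^i of the original deposit: Bank 1 lends 6448·0.7566 = 4878.5568, Bank 2 lends 6448·0.7566² ≈ 3691.1161, and so on.
Summing a geometric series: total = 6448·[0.7566·(1 − 0.7566^8) / (1 − 0.7566)] ≈ 17891.0788 billion.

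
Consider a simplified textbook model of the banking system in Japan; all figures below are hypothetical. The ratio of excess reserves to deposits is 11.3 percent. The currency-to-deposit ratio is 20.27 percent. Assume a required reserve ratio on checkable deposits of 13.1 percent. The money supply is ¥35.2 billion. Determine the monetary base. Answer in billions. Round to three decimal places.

The money multiplier is m = (1 + c) / (rr + e + c) = (1 + 0.2027) / (0.131 + 0.113 + 0.2027) ≈ 2.692411.
MB = M / m = 35.2 / 2.692411 ≈ 13.0738 billion.

¥13.074 billion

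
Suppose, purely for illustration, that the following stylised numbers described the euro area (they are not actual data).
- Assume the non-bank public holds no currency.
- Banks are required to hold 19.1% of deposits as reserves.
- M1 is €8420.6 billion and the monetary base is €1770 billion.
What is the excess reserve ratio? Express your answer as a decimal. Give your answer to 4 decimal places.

Using m = M/MB = 8420.6/1770 ≈ 4.757401. Since m = (1 + c)/(c + rr + e), the denominator satisfies c + rr + e = (1 + c)/m = (1 + 0) / 4.757401 ≈ 0.210199.
With c = 0 and rr = 0.191, the excess reserve ratio is 0.210199 − 0 − 0.191 = 0.019199.

0.0192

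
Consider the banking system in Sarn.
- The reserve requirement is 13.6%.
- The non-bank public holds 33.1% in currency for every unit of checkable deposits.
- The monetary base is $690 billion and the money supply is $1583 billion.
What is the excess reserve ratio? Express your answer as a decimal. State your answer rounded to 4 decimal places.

0.1132

Using m = M/MB = 1583/690 ≈ 2.294203. Since m = (1 + c)/(c + rr + e), the denominator satisfies c + rr + e = (1 + c)/m = (1 + 0.331) / 2.294203 ≈ 0.580158.
With c = 0.331 and rr = 0.136, the excess reserve ratio is 0.580158 − 0.331 − 0.136 = 0.113158.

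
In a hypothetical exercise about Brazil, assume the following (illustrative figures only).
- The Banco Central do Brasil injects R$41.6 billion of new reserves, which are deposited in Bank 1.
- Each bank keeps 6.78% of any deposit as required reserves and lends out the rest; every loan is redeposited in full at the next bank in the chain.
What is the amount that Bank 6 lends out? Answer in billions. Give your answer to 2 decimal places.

R$27.30 billion

Each bank lends a fraction (1 − rr) = 0.9322 of the deposit it receives, so Bank 6 receives 41.6·0.9322^5 and lends 41.6·0.9322^6 ≈ 27.2991 billion.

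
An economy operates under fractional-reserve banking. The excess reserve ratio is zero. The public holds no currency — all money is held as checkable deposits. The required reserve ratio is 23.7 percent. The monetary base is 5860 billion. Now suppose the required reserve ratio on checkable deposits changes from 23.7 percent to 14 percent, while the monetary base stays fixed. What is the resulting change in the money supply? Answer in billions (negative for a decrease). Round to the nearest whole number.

Initially m₁ = 1 / (0.237) ≈ 4.21941, so M₁ = 4.21941 × 5860 = 24725.7426 billion.
After the change m₂ = 1 / (0.14) ≈ 7.14286, so M₂ = 7.14286 × 5860 = 41857.1596 billion.
ΔM = M₂ − M₁ = 41857.1596 − 24725.7426 = 17131.417 billion.

17131 billion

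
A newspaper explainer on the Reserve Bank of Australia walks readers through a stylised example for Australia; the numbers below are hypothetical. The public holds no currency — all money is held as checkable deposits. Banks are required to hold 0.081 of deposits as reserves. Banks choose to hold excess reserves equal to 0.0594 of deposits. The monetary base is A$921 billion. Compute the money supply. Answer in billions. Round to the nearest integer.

A$6560 billion

The money multiplier is m = 1 / (rr + e) = 1 / (0.081 + 0.0594) ≈ 7.1225.
So M = m × MB = 7.1225 × 921 = 6559.8225 billion.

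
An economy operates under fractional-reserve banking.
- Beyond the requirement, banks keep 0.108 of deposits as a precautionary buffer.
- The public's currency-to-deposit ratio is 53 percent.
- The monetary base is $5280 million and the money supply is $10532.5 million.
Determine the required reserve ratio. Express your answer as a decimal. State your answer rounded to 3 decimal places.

0.129

Using m = M/MB = 10532.5/5280 ≈ 1.994792. Since m = (1 + c)/(c + rr + e), the denominator satisfies c + rr + e = (1 + c)/m = (1 + 0.53) / 1.994792 ≈ 0.766997.
With c = 0.53 and e = 0.108, the required reserve ratio is 0.766997 − 0.53 − 0.108 = 0.128997.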